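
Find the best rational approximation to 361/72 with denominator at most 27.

5/1

Expand x = 361/72 as a continued fraction with the Euclidean algorithm:
  361 = 5*72 + 1, so a_0 = 5.
  72 = 72*1 + 0, so a_1 = 72.
so x = [5; 72].
Convergents (p_i = a_i*p_{i-1} + p_{i-2}, q_i = a_i*q_{i-1} + q_{i-2} with p_{-2}=0, p_{-1}=1, q_{-2}=1, q_{-1}=0), until the denominator exceeds 27:
  i=0: a_0=5, p_0 = 5*1 + 0 = 5, q_0 = 5*0 + 1 = 1.
  i=1: a_1=72, p_1 = 72*5 + 1 = 361, q_1 = 72*1 + 0 = 72.
q_1 = 72 > 27, so the last convergent with denominator <= 27 is p_0/q_0 = 5/1.
The closest fraction with denominator <= 27 is either p_0/q_0 or the intermediate fraction (k*p_0 + p_{-1})/(k*q_0 + q_{-1}) with the largest k >= 1 whose denominator stays <= 27; these approach x as k grows, and every other convergent or intermediate fraction in range is farther away.
Largest k: floor((27 - q_{-1})/q_0) = floor((27 - 0)/1) = 27 (using the seeds p_{-1} = 1, q_{-1} = 0).
That gives (27*5 + 1)/(27*1 + 0) = 136/27.
Compare the errors: |x - 5/1| = |361*1 - 5*72|/(72*1) = 1/72, and |x - 136/27| = |361*27 - 136*72|/(72*27) = 45/1944.
Cross-multiplying, 1*1944 = 1944 < 3240 = 45*72, so 1/72 is smaller: the convergent 5/1 is closer to x than 136/27.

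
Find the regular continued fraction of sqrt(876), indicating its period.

Write x_i = (sqrt(876) + m_i)/d_i with (m_0, d_0) = (0, 1). a_0 = floor(sqrt(876)) = 29, since 29^2 = 841 <= 876 < 900 = 30^2.
Iterate m_{i+1} = d_i*a_i - m_i, d_{i+1} = (876 - m_{i+1}^2)/d_i, a_{i+1} = floor((a_0 + m_{i+1})/d_{i+1}):
  m_1 = 1*29 - 0 = 29, d_1 = (876 - 29^2)/1 = 35/1 = 35, a_1 = floor((29 + 29)/35) = 1.
  m_2 = 35*1 - 29 = 6, d_2 = (876 - 6^2)/35 = 840/35 = 24, a_2 = floor((29 + 6)/24) = 1.
  m_3 = 24*1 - 6 = 18, d_3 = (876 - 18^2)/24 = 552/24 = 23, a_3 = floor((29 + 18)/23) = 2.
  m_4 = 23*2 - 18 = 28, d_4 = (876 - 28^2)/23 = 92/23 = 4, a_4 = floor((29 + 28)/4) = 14.
  m_5 = 4*14 - 28 = 28, d_5 = (876 - 28^2)/4 = 92/4 = 23, a_5 = floor((29 + 28)/23) = 2.
  m_6 = 23*2 - 28 = 18, d_6 = (876 - 18^2)/23 = 552/23 = 24, a_6 = floor((29 + 18)/24) = 1.
  m_7 = 24*1 - 18 = 6, d_7 = (876 - 6^2)/24 = 840/24 = 35, a_7 = floor((29 + 6)/35) = 1.
  m_8 = 35*1 - 6 = 29, d_8 = (876 - 29^2)/35 = 35/35 = 1, a_8 = floor((29 + 29)/1) = 58.
  m_9 = 1*58 - 29 = 29, d_9 = (876 - 29^2)/1 = 35/1 = 35: (m_9, d_9) = (m_1, d_1) = (29, 35), so from here the quotients repeat a_1, ..., a_8; the period length is 8.
Hence the expansion of sqrt(876) is a_0 = 29 followed by the repeating block 1, 1, 2, 14, 2, 1, 1, 58 (period 8).

[29; (1, 1, 2, 14, 2, 1, 1, 58)]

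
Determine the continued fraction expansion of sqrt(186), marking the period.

Write x_i = (sqrt(186) + m_i)/d_i with (m_0, d_0) = (0, 1). a_0 = floor(sqrt(186)) = 13, since 13^2 = 169 <= 186 < 196 = 14^2.
Iterate m_{i+1} = d_i*a_i - m_i, d_{i+1} = (186 - m_{i+1}^2)/d_i, a_{i+1} = floor((a_0 + m_{i+1})/d_{i+1}):
  m_1 = 1*13 - 0 = 13, d_1 = (186 - 13^2)/1 = 17/1 = 17, a_1 = floor((13 + 13)/17) = 1.
  m_2 = 17*1 - 13 = 4, d_2 = (186 - 4^2)/17 = 170/17 = 10, a_2 = floor((13 + 4)/10) = 1.
  m_3 = 10*1 - 4 = 6, d_3 = (186 - 6^2)/10 = 150/10 = 15, a_3 = floor((13 + 6)/15) = 1.
  m_4 = 15*1 - 6 = 9, d_4 = (186 - 9^2)/15 = 105/15 = 7, a_4 = floor((13 + 9)/7) = 3.
  m_5 = 7*3 - 9 = 12, d_5 = (186 - 12^2)/7 = 42/7 = 6, a_5 = floor((13 + 12)/6) = 4.
  m_6 = 6*4 - 12 = 12, d_6 = (186 - 12^2)/6 = 42/6 = 7, a_6 = floor((13 + 12)/7) = 3.
  m_7 = 7*3 - 12 = 9, d_7 = (186 - 9^2)/7 = 105/7 = 15, a_7 = floor((13 + 9)/15) = 1.
  m_8 = 15*1 - 9 = 6, d_8 = (186 - 6^2)/15 = 150/15 = 10, a_8 = floor((13 + 6)/10) = 1.
  m_9 = 10*1 - 6 = 4, d_9 = (186 - 4^2)/10 = 170/10 = 17, a_9 = floor((13 + 4)/17) = 1.
  m_10 = 17*1 - 4 = 13, d_10 = (186 - 13^2)/17 = 17/17 = 1, a_10 = floor((13 + 13)/1) = 26.
  m_11 = 1*26 - 13 = 13, d_11 = (186 - 13^2)/1 = 17/1 = 17: (m_11, d_11) = (m_1, d_1) = (13, 17), so from here the quotients repeat a_1, ..., a_10; the period length is 10.
Hence the expansion of sqrt(186) is a_0 = 13 followed by the repeating block 1, 1, 1, 3, 4, 3, 1, 1, 1, 26 (period 10).

[13; (1, 1, 1, 3, 4, 3, 1, 1, 1, 26)]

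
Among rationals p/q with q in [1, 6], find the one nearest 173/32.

Expand x = 173/32 as a continued fraction with the Euclidean algorithm:
  173 = 5*32 + 13, so a_0 = 5.
  32 = 2*13 + 6, so a_1 = 2.
  13 = 2*6 + 1, so a_2 = 2.
  6 = 6*1 + 0, so a_3 = 6.
so x = [5; 2, 2, 6].
Convergents (p_i = a_i*p_{i-1} + p_{i-2}, q_i = a_i*q_{i-1} + q_{i-2} with p_{-2}=0, p_{-1}=1, q_{-2}=1, q_{-1}=0), until the denominator exceeds 6:
  i=0: a_0=5, p_0 = 5*1 + 0 = 5, q_0 = 5*0 + 1 = 1.
  i=1: a_1=2, p_1 = 2*5 + 1 = 11, q_1 = 2*1 + 0 = 2.
  i=2: a_2=2, p_2 = 2*11 + 5 = 27, q_2 = 2*2 + 1 = 5.
  i=3: a_3=6, p_3 = 6*27 + 11 = 173, q_3 = 6*5 + 2 = 32.
q_3 = 32 > 6, so the last convergent with denominator <= 6 is p_2/q_2 = 27/5.
The closest fraction with denominator <= 6 is either p_2/q_2 or the intermediate fraction (k*p_2 + p_1)/(k*q_2 + q_1) with the largest k >= 1 whose denominator stays <= 6; these approach x as k grows, and every other convergent or intermediate fraction in range is farther away.
Largest k: floor((6 - q_1)/q_2) = floor((6 - 2)/5) = 0.
Since k = 0, no intermediate fraction beyond p_2/q_2 has denominator <= 6, so the convergent 27/5 is the closest (its error is |173*5 - 27*32|/(32*5) = 1/160).

27/5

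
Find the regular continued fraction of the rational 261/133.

Run the Euclidean algorithm on 261 and 133; the successive quotients are the partial quotients a_0, a_1, ... (each step inverts the fractional part left over by the previous one):
  261 = 1*133 + 128, so a_0 = 1.
  133 = 1*128 + 5, so a_1 = 1.
  128 = 25*5 + 3, so a_2 = 25.
  5 = 1*3 + 2, so a_3 = 1.
  3 = 1*2 + 1, so a_4 = 1.
  2 = 2*1 + 0, so a_5 = 2.
The remainder reaches 0 after 6 divisions, so the expansion has 6 partial quotients, read off in order.

[1; 1, 25, 1, 1, 2]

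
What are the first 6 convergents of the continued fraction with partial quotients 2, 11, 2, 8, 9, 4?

2/1, 23/11, 48/23, 407/195, 3711/1778, 15251/7307

Using the convergent recurrence p_i = a_i*p_{i-1} + p_{i-2}, q_i = a_i*q_{i-1} + q_{i-2} with p_{-2}=0, p_{-1}=1, q_{-2}=1, q_{-1}=0:
  i=0: a_0=2, p_0 = 2*1 + 0 = 2, q_0 = 2*0 + 1 = 1.
  i=1: a_1=11, p_1 = 11*2 + 1 = 23, q_1 = 11*1 + 0 = 11.
  i=2: a_2=2, p_2 = 2*23 + 2 = 48, q_2 = 2*11 + 1 = 23.
  i=3: a_3=8, p_3 = 8*48 + 23 = 407, q_3 = 8*23 + 11 = 195.
  i=4: a_4=9, p_4 = 9*407 + 48 = 3711, q_4 = 9*195 + 23 = 1778.
  i=5: a_5=4, p_5 = 4*3711 + 407 = 15251, q_5 = 4*1778 + 195 = 7307.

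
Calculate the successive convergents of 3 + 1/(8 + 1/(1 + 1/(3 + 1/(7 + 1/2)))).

3/1, 25/8, 28/9, 109/35, 791/254, 1691/543

Using the convergent recurrence p_i = a_i*p_{i-1} + p_{i-2}, q_i = a_i*q_{i-1} + q_{i-2} with p_{-2}=0, p_{-1}=1, q_{-2}=1, q_{-1}=0:
  i=0: a_0=3, p_0 = 3*1 + 0 = 3, q_0 = 3*0 + 1 = 1.
  i=1: a_1=8, p_1 = 8*3 + 1 = 25, q_1 = 8*1 + 0 = 8.
  i=2: a_2=1, p_2 = 1*25 + 3 = 28, q_2 = 1*8 + 1 = 9.
  i=3: a_3=3, p_3 = 3*28 + 25 = 109, q_3 = 3*9 + 8 = 35.
  i=4: a_4=7, p_4 = 7*109 + 28 = 791, q_4 = 7*35 + 9 = 254.
  i=5: a_5=2, p_5 = 2*791 + 109 = 1691, q_5 = 2*254 + 35 = 543.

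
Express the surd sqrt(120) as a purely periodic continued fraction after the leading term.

[10; (1, 20)]

Write x_i = (sqrt(120) + m_i)/d_i with (m_0, d_0) = (0, 1). a_0 = floor(sqrt(120)) = 10, since 10^2 = 100 <= 120 < 121 = 11^2.
Iterate m_{i+1} = d_i*a_i - m_i, d_{i+1} = (120 - m_{i+1}^2)/d_i, a_{i+1} = floor((a_0 + m_{i+1})/d_{i+1}):
  m_1 = 1*10 - 0 = 10, d_1 = (120 - 10^2)/1 = 20/1 = 20, a_1 = floor((10 + 10)/20) = 1.
  m_2 = 20*1 - 10 = 10, d_2 = (120 - 10^2)/20 = 20/20 = 1, a_2 = floor((10 + 10)/1) = 20.
  m_3 = 1*20 - 10 = 10, d_3 = (120 - 10^2)/1 = 20/1 = 20: (m_3, d_3) = (m_1, d_1) = (10, 20), so from here the quotients repeat a_1, a_2; the period length is 2.
Hence the expansion of sqrt(120) is a_0 = 10 followed by the repeating block 1, 20 (period 2).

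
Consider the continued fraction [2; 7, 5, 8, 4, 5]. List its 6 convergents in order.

2/1, 15/7, 77/36, 631/295, 2601/1216, 13636/6375

Using the convergent recurrence p_i = a_i*p_{i-1} + p_{i-2}, q_i = a_i*q_{i-1} + q_{i-2} with p_{-2}=0, p_{-1}=1, q_{-2}=1, q_{-1}=0:
  i=0: a_0=2, p_0 = 2*1 + 0 = 2, q_0 = 2*0 + 1 = 1.
  i=1: a_1=7, p_1 = 7*2 + 1 = 15, q_1 = 7*1 + 0 = 7.
  i=2: a_2=5, p_2 = 5*15 + 2 = 77, q_2 = 5*7 + 1 = 36.
  i=3: a_3=8, p_3 = 8*77 + 15 = 631, q_3 = 8*36 + 7 = 295.
  i=4: a_4=4, p_4 = 4*631 + 77 = 2601, q_4 = 4*295 + 36 = 1216.
  i=5: a_5=5, p_5 = 5*2601 + 631 = 13636, q_5 = 5*1216 + 295 = 6375.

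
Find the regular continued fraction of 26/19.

Run the Euclidean algorithm on 26 and 19; the successive quotients are the partial quotients a_0, a_1, ... (each step inverts the fractional part left over by the previous one):
  26 = 1*19 + 7, so a_0 = 1.
  19 = 2*7 + 5, so a_1 = 2.
  7 = 1*5 + 2, so a_2 = 1.
  5 = 2*2 + 1, so a_3 = 2.
  2 = 2*1 + 0, so a_4 = 2.
The remainder reaches 0 after 5 divisions, so the expansion has 5 partial quotients, read off in order.

[1; 2, 1, 2, 2]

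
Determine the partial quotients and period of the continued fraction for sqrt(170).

Write x_i = (sqrt(170) + m_i)/d_i with (m_0, d_0) = (0, 1). a_0 = floor(sqrt(170)) = 13, since 13^2 = 169 <= 170 < 196 = 14^2.
Iterate m_{i+1} = d_i*a_i - m_i, d_{i+1} = (170 - m_{i+1}^2)/d_i, a_{i+1} = floor((a_0 + m_{i+1})/d_{i+1}):
  m_1 = 1*13 - 0 = 13, d_1 = (170 - 13^2)/1 = 1/1 = 1, a_1 = floor((13 + 13)/1) = 26.
  m_2 = 1*26 - 13 = 13, d_2 = (170 - 13^2)/1 = 1/1 = 1: (m_2, d_2) = (m_1, d_1) = (13, 1), so from here the quotient a_1 repeats; the period length is 1.
Hence the expansion of sqrt(170) is a_0 = 13 followed by the repeating block 26 (period 1).

[13; (26)]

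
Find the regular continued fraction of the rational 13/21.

Run the Euclidean algorithm on 13 and 21; the successive quotients are the partial quotients a_0, a_1, ... (each step inverts the fractional part left over by the previous one):
  13 = 0*21 + 13, so a_0 = 0.
  21 = 1*13 + 8, so a_1 = 1.
  13 = 1*8 + 5, so a_2 = 1.
  8 = 1*5 + 3, so a_3 = 1.
  5 = 1*3 + 2, so a_4 = 1.
  3 = 1*2 + 1, so a_5 = 1.
  2 = 2*1 + 0, so a_6 = 2.
The remainder reaches 0 after 7 divisions, so the expansion has 7 partial quotients, read off in order.

[0; 1, 1, 1, 1, 1, 2]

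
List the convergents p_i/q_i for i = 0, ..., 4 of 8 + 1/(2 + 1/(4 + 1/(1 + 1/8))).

8/1, 17/2, 76/9, 93/11, 820/97

Using the convergent recurrence p_i = a_i*p_{i-1} + p_{i-2}, q_i = a_i*q_{i-1} + q_{i-2} with p_{-2}=0, p_{-1}=1, q_{-2}=1, q_{-1}=0:
  i=0: a_0=8, p_0 = 8*1 + 0 = 8, q_0 = 8*0 + 1 = 1.
  i=1: a_1=2, p_1 = 2*8 + 1 = 17, q_1 = 2*1 + 0 = 2.
  i=2: a_2=4, p_2 = 4*17 + 8 = 76, q_2 = 4*2 + 1 = 9.
  i=3: a_3=1, p_3 = 1*76 + 17 = 93, q_3 = 1*9 + 2 = 11.
  i=4: a_4=8, p_4 = 8*93 + 76 = 820, q_4 = 8*11 + 9 = 97.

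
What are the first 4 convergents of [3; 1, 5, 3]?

3/1, 4/1, 23/6, 73/19

Using the convergent recurrence p_i = a_i*p_{i-1} + p_{i-2}, q_i = a_i*q_{i-1} + q_{i-2} with p_{-2}=0, p_{-1}=1, q_{-2}=1, q_{-1}=0:
  i=0: a_0=3, p_0 = 3*1 + 0 = 3, q_0 = 3*0 + 1 = 1.
  i=1: a_1=1, p_1 = 1*3 + 1 = 4, q_1 = 1*1 + 0 = 1.
  i=2: a_2=5, p_2 = 5*4 + 3 = 23, q_2 = 5*1 + 1 = 6.
  i=3: a_3=3, p_3 = 3*23 + 4 = 73, q_3 = 3*6 + 1 = 19.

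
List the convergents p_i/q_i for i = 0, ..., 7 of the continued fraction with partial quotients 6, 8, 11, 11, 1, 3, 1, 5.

Using the convergent recurrence p_i = a_i*p_{i-1} + p_{i-2}, q_i = a_i*q_{i-1} + q_{i-2} with p_{-2}=0, p_{-1}=1, q_{-2}=1, q_{-1}=0:
  i=0: a_0=6, p_0 = 6*1 + 0 = 6, q_0 = 6*0 + 1 = 1.
  i=1: a_1=8, p_1 = 8*6 + 1 = 49, q_1 = 8*1 + 0 = 8.
  i=2: a_2=11, p_2 = 11*49 + 6 = 545, q_2 = 11*8 + 1 = 89.
  i=3: a_3=11, p_3 = 11*545 + 49 = 6044, q_3 = 11*89 + 8 = 987.
  i=4: a_4=1, p_4 = 1*6044 + 545 = 6589, q_4 = 1*987 + 89 = 1076.
  i=5: a_5=3, p_5 = 3*6589 + 6044 = 25811, q_5 = 3*1076 + 987 = 4215.
  i=6: a_6=1, p_6 = 1*25811 + 6589 = 32400, q_6 = 1*4215 + 1076 = 5291.
  i=7: a_7=5, p_7 = 5*32400 + 25811 = 187811, q_7 = 5*5291 + 4215 = 30670.

6/1, 49/8, 545/89, 6044/987, 6589/1076, 25811/4215, 32400/5291, 187811/30670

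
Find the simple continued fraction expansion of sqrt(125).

[11; (5, 1, 1, 5, 22)]

Write x_i = (sqrt(125) + m_i)/d_i with (m_0, d_0) = (0, 1). a_0 = floor(sqrt(125)) = 11, since 11^2 = 121 <= 125 < 144 = 12^2.
Iterate m_{i+1} = d_i*a_i - m_i, d_{i+1} = (125 - m_{i+1}^2)/d_i, a_{i+1} = floor((a_0 + m_{i+1})/d_{i+1}):
  m_1 = 1*11 - 0 = 11, d_1 = (125 - 11^2)/1 = 4/1 = 4, a_1 = floor((11 + 11)/4) = 5.
  m_2 = 4*5 - 11 = 9, d_2 = (125 - 9^2)/4 = 44/4 = 11, a_2 = floor((11 + 9)/11) = 1.
  m_3 = 11*1 - 9 = 2, d_3 = (125 - 2^2)/11 = 121/11 = 11, a_3 = floor((11 + 2)/11) = 1.
  m_4 = 11*1 - 2 = 9, d_4 = (125 - 9^2)/11 = 44/11 = 4, a_4 = floor((11 + 9)/4) = 5.
  m_5 = 4*5 - 9 = 11, d_5 = (125 - 11^2)/4 = 4/4 = 1, a_5 = floor((11 + 11)/1) = 22.
  m_6 = 1*22 - 11 = 11, d_6 = (125 - 11^2)/1 = 4/1 = 4: (m_6, d_6) = (m_1, d_1) = (11, 4), so from here the quotients repeat a_1, ..., a_5; the period length is 5.
Hence the expansion of sqrt(125) is a_0 = 11 followed by the repeating block 5, 1, 1, 5, 22 (period 5).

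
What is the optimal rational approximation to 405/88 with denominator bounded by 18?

23/5

Expand x = 405/88 as a continued fraction with the Euclidean algorithm:
  405 = 4*88 + 53, so a_0 = 4.
  88 = 1*53 + 35, so a_1 = 1.
  53 = 1*35 + 18, so a_2 = 1.
  35 = 1*18 + 17, so a_3 = 1.
  18 = 1*17 + 1, so a_4 = 1.
  17 = 17*1 + 0, so a_5 = 17.
so x = [4; 1, 1, 1, 1, 17].
Convergents (p_i = a_i*p_{i-1} + p_{i-2}, q_i = a_i*q_{i-1} + q_{i-2} with p_{-2}=0, p_{-1}=1, q_{-2}=1, q_{-1}=0), until the denominator exceeds 18:
  i=0: a_0=4, p_0 = 4*1 + 0 = 4, q_0 = 4*0 + 1 = 1.
  i=1: a_1=1, p_1 = 1*4 + 1 = 5, q_1 = 1*1 + 0 = 1.
  i=2: a_2=1, p_2 = 1*5 + 4 = 9, q_2 = 1*1 + 1 = 2.
  i=3: a_3=1, p_3 = 1*9 + 5 = 14, q_3 = 1*2 + 1 = 3.
  i=4: a_4=1, p_4 = 1*14 + 9 = 23, q_4 = 1*3 + 2 = 5.
  i=5: a_5=17, p_5 = 17*23 + 14 = 405, q_5 = 17*5 + 3 = 88.
q_5 = 88 > 18, so the last convergent with denominator <= 18 is p_4/q_4 = 23/5.
The closest fraction with denominator <= 18 is either p_4/q_4 or the intermediate fraction (k*p_4 + p_3)/(k*q_4 + q_3) with the largest k >= 1 whose denominator stays <= 18; these approach x as k grows, and every other convergent or intermediate fraction in range is farther away.
Largest k: floor((18 - q_3)/q_4) = floor((18 - 3)/5) = 3.
That gives (3*23 + 14)/(3*5 + 3) = 83/18.
Compare the errors: |x - 23/5| = |405*5 - 23*88|/(88*5) = 1/440, and |x - 83/18| = |405*18 - 83*88|/(88*18) = 14/1584.
Cross-multiplying, 1*1584 = 1584 < 6160 = 14*440, so 1/440 is smaller: the convergent 23/5 is closer to x than 83/18.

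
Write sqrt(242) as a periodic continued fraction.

[15; (1, 1, 3, 1, 14, 1, 3, 1, 1, 30)]

Write x_i = (sqrt(242) + m_i)/d_i with (m_0, d_0) = (0, 1). a_0 = floor(sqrt(242)) = 15, since 15^2 = 225 <= 242 < 256 = 16^2.
Iterate m_{i+1} = d_i*a_i - m_i, d_{i+1} = (242 - m_{i+1}^2)/d_i, a_{i+1} = floor((a_0 + m_{i+1})/d_{i+1}):
  m_1 = 1*15 - 0 = 15, d_1 = (242 - 15^2)/1 = 17/1 = 17, a_1 = floor((15 + 15)/17) = 1.
  m_2 = 17*1 - 15 = 2, d_2 = (242 - 2^2)/17 = 238/17 = 14, a_2 = floor((15 + 2)/14) = 1.
  m_3 = 14*1 - 2 = 12, d_3 = (242 - 12^2)/14 = 98/14 = 7, a_3 = floor((15 + 12)/7) = 3.
  m_4 = 7*3 - 12 = 9, d_4 = (242 - 9^2)/7 = 161/7 = 23, a_4 = floor((15 + 9)/23) = 1.
  m_5 = 23*1 - 9 = 14, d_5 = (242 - 14^2)/23 = 46/23 = 2, a_5 = floor((15 + 14)/2) = 14.
  m_6 = 2*14 - 14 = 14, d_6 = (242 - 14^2)/2 = 46/2 = 23, a_6 = floor((15 + 14)/23) = 1.
  m_7 = 23*1 - 14 = 9, d_7 = (242 - 9^2)/23 = 161/23 = 7, a_7 = floor((15 + 9)/7) = 3.
  m_8 = 7*3 - 9 = 12, d_8 = (242 - 12^2)/7 = 98/7 = 14, a_8 = floor((15 + 12)/14) = 1.
  m_9 = 14*1 - 12 = 2, d_9 = (242 - 2^2)/14 = 238/14 = 17, a_9 = floor((15 + 2)/17) = 1.
  m_10 = 17*1 - 2 = 15, d_10 = (242 - 15^2)/17 = 17/17 = 1, a_10 = floor((15 + 15)/1) = 30.
  m_11 = 1*30 - 15 = 15, d_11 = (242 - 15^2)/1 = 17/1 = 17: (m_11, d_11) = (m_1, d_1) = (15, 17), so from here the quotients repeat a_1, ..., a_10; the period length is 10.
Hence the expansion of sqrt(242) is a_0 = 15 followed by the repeating block 1, 1, 3, 1, 14, 1, 3, 1, 1, 30 (period 10).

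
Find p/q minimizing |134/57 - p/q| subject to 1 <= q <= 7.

7/3

Expand x = 134/57 as a continued fraction with the Euclidean algorithm:
  134 = 2*57 + 20, so a_0 = 2.
  57 = 2*20 + 17, so a_1 = 2.
  20 = 1*17 + 3, so a_2 = 1.
  17 = 5*3 + 2, so a_3 = 5.
  3 = 1*2 + 1, so a_4 = 1.
  2 = 2*1 + 0, so a_5 = 2.
so x = [2; 2, 1, 5, 1, 2].
Convergents (p_i = a_i*p_{i-1} + p_{i-2}, q_i = a_i*q_{i-1} + q_{i-2} with p_{-2}=0, p_{-1}=1, q_{-2}=1, q_{-1}=0), until the denominator exceeds 7:
  i=0: a_0=2, p_0 = 2*1 + 0 = 2, q_0 = 2*0 + 1 = 1.
  i=1: a_1=2, p_1 = 2*2 + 1 = 5, q_1 = 2*1 + 0 = 2.
  i=2: a_2=1, p_2 = 1*5 + 2 = 7, q_2 = 1*2 + 1 = 3.
  i=3: a_3=5, p_3 = 5*7 + 5 = 40, q_3 = 5*3 + 2 = 17.
q_3 = 17 > 7, so the last convergent with denominator <= 7 is p_2/q_2 = 7/3.
The closest fraction with denominator <= 7 is either p_2/q_2 or the intermediate fraction (k*p_2 + p_1)/(k*q_2 + q_1) with the largest k >= 1 whose denominator stays <= 7; these approach x as k grows, and every other convergent or intermediate fraction in range is farther away.
Largest k: floor((7 - q_1)/q_2) = floor((7 - 2)/3) = 1.
That gives (1*7 + 5)/(1*3 + 2) = 12/5.
Compare the errors: |x - 7/3| = |134*3 - 7*57|/(57*3) = 3/171, and |x - 12/5| = |134*5 - 12*57|/(57*5) = 14/285.
Cross-multiplying, 3*285 = 855 < 2394 = 14*171, so 3/171 is smaller: the convergent 7/3 is closer to x than 12/5.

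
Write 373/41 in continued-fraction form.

[9; 10, 4]

Run the Euclidean algorithm on 373 and 41; the successive quotients are the partial quotients a_0, a_1, ... (each step inverts the fractional part left over by the previous one):
  373 = 9*41 + 4, so a_0 = 9.
  41 = 10*4 + 1, so a_1 = 10.
  4 = 4*1 + 0, so a_2 = 4.
The remainder reaches 0 after 3 divisions, so the expansion has 3 partial quotients, read off in order.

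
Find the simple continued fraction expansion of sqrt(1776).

Write x_i = (sqrt(1776) + m_i)/d_i with (m_0, d_0) = (0, 1). a_0 = floor(sqrt(1776)) = 42, since 42^2 = 1764 <= 1776 < 1849 = 43^2.
Iterate m_{i+1} = d_i*a_i - m_i, d_{i+1} = (1776 - m_{i+1}^2)/d_i, a_{i+1} = floor((a_0 + m_{i+1})/d_{i+1}):
  m_1 = 1*42 - 0 = 42, d_1 = (1776 - 42^2)/1 = 12/1 = 12, a_1 = floor((42 + 42)/12) = 7.
  m_2 = 12*7 - 42 = 42, d_2 = (1776 - 42^2)/12 = 12/12 = 1, a_2 = floor((42 + 42)/1) = 84.
  m_3 = 1*84 - 42 = 42, d_3 = (1776 - 42^2)/1 = 12/1 = 12: (m_3, d_3) = (m_1, d_1) = (42, 12), so from here the quotients repeat a_1, a_2; the period length is 2.
Hence the expansion of sqrt(1776) is a_0 = 42 followed by the repeating block 7, 84 (period 2).

[42; (7, 84)]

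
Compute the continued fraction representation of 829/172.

[4; 1, 4, 1, 1, 4, 1, 2]

Run the Euclidean algorithm on 829 and 172; the successive quotients are the partial quotients a_0, a_1, ... (each step inverts the fractional part left over by the previous one):
  829 = 4*172 + 141, so a_0 = 4.
  172 = 1*141 + 31, so a_1 = 1.
  141 = 4*31 + 17, so a_2 = 4.
  31 = 1*17 + 14, so a_3 = 1.
  17 = 1*14 + 3, so a_4 = 1.
  14 = 4*3 + 2, so a_5 = 4.
  3 = 1*2 + 1, so a_6 = 1.
  2 = 2*1 + 0, so a_7 = 2.
The remainder reaches 0 after 8 divisions, so the expansion has 8 partial quotients, read off in order.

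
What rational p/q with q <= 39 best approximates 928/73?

Expand x = 928/73 as a continued fraction with the Euclidean algorithm:
  928 = 12*73 + 52, so a_0 = 12.
  73 = 1*52 + 21, so a_1 = 1.
  52 = 2*21 + 10, so a_2 = 2.
  21 = 2*10 + 1, so a_3 = 2.
  10 = 10*1 + 0, so a_4 = 10.
so x = [12; 1, 2, 2, 10].
Convergents (p_i = a_i*p_{i-1} + p_{i-2}, q_i = a_i*q_{i-1} + q_{i-2} with p_{-2}=0, p_{-1}=1, q_{-2}=1, q_{-1}=0), until the denominator exceeds 39:
  i=0: a_0=12, p_0 = 12*1 + 0 = 12, q_0 = 12*0 + 1 = 1.
  i=1: a_1=1, p_1 = 1*12 + 1 = 13, q_1 = 1*1 + 0 = 1.
  i=2: a_2=2, p_2 = 2*13 + 12 = 38, q_2 = 2*1 + 1 = 3.
  i=3: a_3=2, p_3 = 2*38 + 13 = 89, q_3 = 2*3 + 1 = 7.
  i=4: a_4=10, p_4 = 10*89 + 38 = 928, q_4 = 10*7 + 3 = 73.
q_4 = 73 > 39, so the last convergent with denominator <= 39 is p_3/q_3 = 89/7.
The closest fraction with denominator <= 39 is either p_3/q_3 or the intermediate fraction (k*p_3 + p_2)/(k*q_3 + q_2) with the largest k >= 1 whose denominator stays <= 39; these approach x as k grows, and every other convergent or intermediate fraction in range is farther away.
Largest k: floor((39 - q_2)/q_3) = floor((39 - 3)/7) = 5.
That gives (5*89 + 38)/(5*7 + 3) = 483/38.
Compare the errors: |x - 89/7| = |928*7 - 89*73|/(73*7) = 1/511, and |x - 483/38| = |928*38 - 483*73|/(73*38) = 5/2774.
Cross-multiplying, 5*511 = 2555 < 2774 = 1*2774, so 5/2774 is smaller: the intermediate fraction 483/38 is closer to x than 89/7.

483/38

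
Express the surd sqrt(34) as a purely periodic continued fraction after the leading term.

Write x_i = (sqrt(34) + m_i)/d_i with (m_0, d_0) = (0, 1). a_0 = floor(sqrt(34)) = 5, since 5^2 = 25 <= 34 < 36 = 6^2.
Iterate m_{i+1} = d_i*a_i - m_i, d_{i+1} = (34 - m_{i+1}^2)/d_i, a_{i+1} = floor((a_0 + m_{i+1})/d_{i+1}):
  m_1 = 1*5 - 0 = 5, d_1 = (34 - 5^2)/1 = 9/1 = 9, a_1 = floor((5 + 5)/9) = 1.
  m_2 = 9*1 - 5 = 4, d_2 = (34 - 4^2)/9 = 18/9 = 2, a_2 = floor((5 + 4)/2) = 4.
  m_3 = 2*4 - 4 = 4, d_3 = (34 - 4^2)/2 = 18/2 = 9, a_3 = floor((5 + 4)/9) = 1.
  m_4 = 9*1 - 4 = 5, d_4 = (34 - 5^2)/9 = 9/9 = 1, a_4 = floor((5 + 5)/1) = 10.
  m_5 = 1*10 - 5 = 5, d_5 = (34 - 5^2)/1 = 9/1 = 9: (m_5, d_5) = (m_1, d_1) = (5, 9), so from here the quotients repeat a_1, ..., a_4; the period length is 4.
Hence the expansion of sqrt(34) is a_0 = 5 followed by the repeating block 1, 4, 1, 10 (period 4).

[5; (1, 4, 1, 10)]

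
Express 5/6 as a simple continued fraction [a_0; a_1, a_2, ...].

[0; 1, 5]

Run the Euclidean algorithm on 5 and 6; the successive quotients are the partial quotients a_0, a_1, ... (each step inverts the fractional part left over by the previous one):
  5 = 0*6 + 5, so a_0 = 0.
  6 = 1*5 + 1, so a_1 = 1.
  5 = 5*1 + 0, so a_2 = 5.
The remainder reaches 0 after 3 divisions, so the expansion has 3 partial quotients, read off in order.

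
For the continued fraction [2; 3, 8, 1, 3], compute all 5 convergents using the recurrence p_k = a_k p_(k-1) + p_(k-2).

2/1, 7/3, 58/25, 65/28, 253/109

Using the convergent recurrence p_i = a_i*p_{i-1} + p_{i-2}, q_i = a_i*q_{i-1} + q_{i-2} with p_{-2}=0, p_{-1}=1, q_{-2}=1, q_{-1}=0:
  i=0: a_0=2, p_0 = 2*1 + 0 = 2, q_0 = 2*0 + 1 = 1.
  i=1: a_1=3, p_1 = 3*2 + 1 = 7, q_1 = 3*1 + 0 = 3.
  i=2: a_2=8, p_2 = 8*7 + 2 = 58, q_2 = 8*3 + 1 = 25.
  i=3: a_3=1, p_3 = 1*58 + 7 = 65, q_3 = 1*25 + 3 = 28.
  i=4: a_4=3, p_4 = 3*65 + 58 = 253, q_4 = 3*28 + 25 = 109.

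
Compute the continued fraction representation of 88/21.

Run the Euclidean algorithm on 88 and 21; the successive quotients are the partial quotients a_0, a_1, ... (each step inverts the fractional part left over by the previous one):
  88 = 4*21 + 4, so a_0 = 4.
  21 = 5*4 + 1, so a_1 = 5.
  4 = 4*1 + 0, so a_2 = 4.
The remainder reaches 0 after 3 divisions, so the expansion has 3 partial quotients, read off in order.

[4; 5, 4]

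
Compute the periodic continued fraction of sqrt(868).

Write x_i = (sqrt(868) + m_i)/d_i with (m_0, d_0) = (0, 1). a_0 = floor(sqrt(868)) = 29, since 29^2 = 841 <= 868 < 900 = 30^2.
Iterate m_{i+1} = d_i*a_i - m_i, d_{i+1} = (868 - m_{i+1}^2)/d_i, a_{i+1} = floor((a_0 + m_{i+1})/d_{i+1}):
  m_1 = 1*29 - 0 = 29, d_1 = (868 - 29^2)/1 = 27/1 = 27, a_1 = floor((29 + 29)/27) = 2.
  m_2 = 27*2 - 29 = 25, d_2 = (868 - 25^2)/27 = 243/27 = 9, a_2 = floor((29 + 25)/9) = 6.
  m_3 = 9*6 - 25 = 29, d_3 = (868 - 29^2)/9 = 27/9 = 3, a_3 = floor((29 + 29)/3) = 19.
  m_4 = 3*19 - 29 = 28, d_4 = (868 - 28^2)/3 = 84/3 = 28, a_4 = floor((29 + 28)/28) = 2.
  m_5 = 28*2 - 28 = 28, d_5 = (868 - 28^2)/28 = 84/28 = 3, a_5 = floor((29 + 28)/3) = 19.
  m_6 = 3*19 - 28 = 29, d_6 = (868 - 29^2)/3 = 27/3 = 9, a_6 = floor((29 + 29)/9) = 6.
  m_7 = 9*6 - 29 = 25, d_7 = (868 - 25^2)/9 = 243/9 = 27, a_7 = floor((29 + 25)/27) = 2.
  m_8 = 27*2 - 25 = 29, d_8 = (868 - 29^2)/27 = 27/27 = 1, a_8 = floor((29 + 29)/1) = 58.
  m_9 = 1*58 - 29 = 29, d_9 = (868 - 29^2)/1 = 27/1 = 27: (m_9, d_9) = (m_1, d_1) = (29, 27), so from here the quotients repeat a_1, ..., a_8; the period length is 8.
Hence the expansion of sqrt(868) is a_0 = 29 followed by the repeating block 2, 6, 19, 2, 19, 6, 2, 58 (period 8).

[29; (2, 6, 19, 2, 19, 6, 2, 58)]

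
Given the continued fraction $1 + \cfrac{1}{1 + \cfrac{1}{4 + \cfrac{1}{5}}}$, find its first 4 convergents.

Using the convergent recurrence p_i = a_i*p_{i-1} + p_{i-2}, q_i = a_i*q_{i-1} + q_{i-2} with p_{-2}=0, p_{-1}=1, q_{-2}=1, q_{-1}=0:
  i=0: a_0=1, p_0 = 1*1 + 0 = 1, q_0 = 1*0 + 1 = 1.
  i=1: a_1=1, p_1 = 1*1 + 1 = 2, q_1 = 1*1 + 0 = 1.
  i=2: a_2=4, p_2 = 4*2 + 1 = 9, q_2 = 4*1 + 1 = 5.
  i=3: a_3=5, p_3 = 5*9 + 2 = 47, q_3 = 5*5 + 1 = 26.

1/1, 2/1, 9/5, 47/26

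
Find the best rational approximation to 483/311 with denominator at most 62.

73/47

Expand x = 483/311 as a continued fraction with the Euclidean algorithm:
  483 = 1*311 + 172, so a_0 = 1.
  311 = 1*172 + 139, so a_1 = 1.
  172 = 1*139 + 33, so a_2 = 1.
  139 = 4*33 + 7, so a_3 = 4.
  33 = 4*7 + 5, so a_4 = 4.
  7 = 1*5 + 2, so a_5 = 1.
  5 = 2*2 + 1, so a_6 = 2.
  2 = 2*1 + 0, so a_7 = 2.
so x = [1; 1, 1, 4, 4, 1, 2, 2].
Convergents (p_i = a_i*p_{i-1} + p_{i-2}, q_i = a_i*q_{i-1} + q_{i-2} with p_{-2}=0, p_{-1}=1, q_{-2}=1, q_{-1}=0), until the denominator exceeds 62:
  i=0: a_0=1, p_0 = 1*1 + 0 = 1, q_0 = 1*0 + 1 = 1.
  i=1: a_1=1, p_1 = 1*1 + 1 = 2, q_1 = 1*1 + 0 = 1.
  i=2: a_2=1, p_2 = 1*2 + 1 = 3, q_2 = 1*1 + 1 = 2.
  i=3: a_3=4, p_3 = 4*3 + 2 = 14, q_3 = 4*2 + 1 = 9.
  i=4: a_4=4, p_4 = 4*14 + 3 = 59, q_4 = 4*9 + 2 = 38.
  i=5: a_5=1, p_5 = 1*59 + 14 = 73, q_5 = 1*38 + 9 = 47.
  i=6: a_6=2, p_6 = 2*73 + 59 = 205, q_6 = 2*47 + 38 = 132.
q_6 = 132 > 62, so the last convergent with denominator <= 62 is p_5/q_5 = 73/47.
The closest fraction with denominator <= 62 is either p_5/q_5 or the intermediate fraction (k*p_5 + p_4)/(k*q_5 + q_4) with the largest k >= 1 whose denominator stays <= 62; these approach x as k grows, and every other convergent or intermediate fraction in range is farther away.
Largest k: floor((62 - q_4)/q_5) = floor((62 - 38)/47) = 0.
Since k = 0, no intermediate fraction beyond p_5/q_5 has denominator <= 62, so the convergent 73/47 is the closest (its error is |483*47 - 73*311|/(311*47) = 2/14617).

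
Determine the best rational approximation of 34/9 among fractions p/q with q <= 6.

19/5

Expand x = 34/9 as a continued fraction with the Euclidean algorithm:
  34 = 3*9 + 7, so a_0 = 3.
  9 = 1*7 + 2, so a_1 = 1.
  7 = 3*2 + 1, so a_2 = 3.
  2 = 2*1 + 0, so a_3 = 2.
so x = [3; 1, 3, 2].
Convergents (p_i = a_i*p_{i-1} + p_{i-2}, q_i = a_i*q_{i-1} + q_{i-2} with p_{-2}=0, p_{-1}=1, q_{-2}=1, q_{-1}=0), until the denominator exceeds 6:
  i=0: a_0=3, p_0 = 3*1 + 0 = 3, q_0 = 3*0 + 1 = 1.
  i=1: a_1=1, p_1 = 1*3 + 1 = 4, q_1 = 1*1 + 0 = 1.
  i=2: a_2=3, p_2 = 3*4 + 3 = 15, q_2 = 3*1 + 1 = 4.
  i=3: a_3=2, p_3 = 2*15 + 4 = 34, q_3 = 2*4 + 1 = 9.
q_3 = 9 > 6, so the last convergent with denominator <= 6 is p_2/q_2 = 15/4.
The closest fraction with denominator <= 6 is either p_2/q_2 or the intermediate fraction (k*p_2 + p_1)/(k*q_2 + q_1) with the largest k >= 1 whose denominator stays <= 6; these approach x as k grows, and every other convergent or intermediate fraction in range is farther away.
Largest k: floor((6 - q_1)/q_2) = floor((6 - 1)/4) = 1.
That gives (1*15 + 4)/(1*4 + 1) = 19/5.
Compare the errors: |x - 15/4| = |34*4 - 15*9|/(9*4) = 1/36, and |x - 19/5| = |34*5 - 19*9|/(9*5) = 1/45.
Cross-multiplying, 1*36 = 36 < 45 = 1*45, so 1/45 is smaller: the intermediate fraction 19/5 is closer to x than 15/4.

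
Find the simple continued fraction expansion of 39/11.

Run the Euclidean algorithm on 39 and 11; the successive quotients are the partial quotients a_0, a_1, ... (each step inverts the fractional part left over by the previous one):
  39 = 3*11 + 6, so a_0 = 3.
  11 = 1*6 + 5, so a_1 = 1.
  6 = 1*5 + 1, so a_2 = 1.
  5 = 5*1 + 0, so a_3 = 5.
The remainder reaches 0 after 4 divisions, so the expansion has 4 partial quotients, read off in order.

[3; 1, 1, 5]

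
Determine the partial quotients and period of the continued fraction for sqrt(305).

Write x_i = (sqrt(305) + m_i)/d_i with (m_0, d_0) = (0, 1). a_0 = floor(sqrt(305)) = 17, since 17^2 = 289 <= 305 < 324 = 18^2.
Iterate m_{i+1} = d_i*a_i - m_i, d_{i+1} = (305 - m_{i+1}^2)/d_i, a_{i+1} = floor((a_0 + m_{i+1})/d_{i+1}):
  m_1 = 1*17 - 0 = 17, d_1 = (305 - 17^2)/1 = 16/1 = 16, a_1 = floor((17 + 17)/16) = 2.
  m_2 = 16*2 - 17 = 15, d_2 = (305 - 15^2)/16 = 80/16 = 5, a_2 = floor((17 + 15)/5) = 6.
  m_3 = 5*6 - 15 = 15, d_3 = (305 - 15^2)/5 = 80/5 = 16, a_3 = floor((17 + 15)/16) = 2.
  m_4 = 16*2 - 15 = 17, d_4 = (305 - 17^2)/16 = 16/16 = 1, a_4 = floor((17 + 17)/1) = 34.
  m_5 = 1*34 - 17 = 17, d_5 = (305 - 17^2)/1 = 16/1 = 16: (m_5, d_5) = (m_1, d_1) = (17, 16), so from here the quotients repeat a_1, ..., a_4; the period length is 4.
Hence the expansion of sqrt(305) is a_0 = 17 followed by the repeating block 2, 6, 2, 34 (period 4).

[17; (2, 6, 2, 34)]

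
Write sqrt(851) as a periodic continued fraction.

Write x_i = (sqrt(851) + m_i)/d_i with (m_0, d_0) = (0, 1). a_0 = floor(sqrt(851)) = 29, since 29^2 = 841 <= 851 < 900 = 30^2.
Iterate m_{i+1} = d_i*a_i - m_i, d_{i+1} = (851 - m_{i+1}^2)/d_i, a_{i+1} = floor((a_0 + m_{i+1})/d_{i+1}):
  m_1 = 1*29 - 0 = 29, d_1 = (851 - 29^2)/1 = 10/1 = 10, a_1 = floor((29 + 29)/10) = 5.
  m_2 = 10*5 - 29 = 21, d_2 = (851 - 21^2)/10 = 410/10 = 41, a_2 = floor((29 + 21)/41) = 1.
  m_3 = 41*1 - 21 = 20, d_3 = (851 - 20^2)/41 = 451/41 = 11, a_3 = floor((29 + 20)/11) = 4.
  m_4 = 11*4 - 20 = 24, d_4 = (851 - 24^2)/11 = 275/11 = 25, a_4 = floor((29 + 24)/25) = 2.
  m_5 = 25*2 - 24 = 26, d_5 = (851 - 26^2)/25 = 175/25 = 7, a_5 = floor((29 + 26)/7) = 7.
  m_6 = 7*7 - 26 = 23, d_6 = (851 - 23^2)/7 = 322/7 = 46, a_6 = floor((29 + 23)/46) = 1.
  m_7 = 46*1 - 23 = 23, d_7 = (851 - 23^2)/46 = 322/46 = 7, a_7 = floor((29 + 23)/7) = 7.
  m_8 = 7*7 - 23 = 26, d_8 = (851 - 26^2)/7 = 175/7 = 25, a_8 = floor((29 + 26)/25) = 2.
  m_9 = 25*2 - 26 = 24, d_9 = (851 - 24^2)/25 = 275/25 = 11, a_9 = floor((29 + 24)/11) = 4.
  m_10 = 11*4 - 24 = 20, d_10 = (851 - 20^2)/11 = 451/11 = 41, a_10 = floor((29 + 20)/41) = 1.
  m_11 = 41*1 - 20 = 21, d_11 = (851 - 21^2)/41 = 410/41 = 10, a_11 = floor((29 + 21)/10) = 5.
  m_12 = 10*5 - 21 = 29, d_12 = (851 - 29^2)/10 = 10/10 = 1, a_12 = floor((29 + 29)/1) = 58.
  m_13 = 1*58 - 29 = 29, d_13 = (851 - 29^2)/1 = 10/1 = 10: (m_13, d_13) = (m_1, d_1) = (29, 10), so from here the quotients repeat a_1, ..., a_12; the period length is 12.
Hence the expansion of sqrt(851) is a_0 = 29 followed by the repeating block 5, 1, 4, 2, 7, 1, 7, 2, 4, 1, 5, 58 (period 12).

[29; (5, 1, 4, 2, 7, 1, 7, 2, 4, 1, 5, 58)]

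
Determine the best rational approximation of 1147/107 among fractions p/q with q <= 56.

268/25

Expand x = 1147/107 as a continued fraction with the Euclidean algorithm:
  1147 = 10*107 + 77, so a_0 = 10.
  107 = 1*77 + 30, so a_1 = 1.
  77 = 2*30 + 17, so a_2 = 2.
  30 = 1*17 + 13, so a_3 = 1.
  17 = 1*13 + 4, so a_4 = 1.
  13 = 3*4 + 1, so a_5 = 3.
  4 = 4*1 + 0, so a_6 = 4.
so x = [10; 1, 2, 1, 1, 3, 4].
Convergents (p_i = a_i*p_{i-1} + p_{i-2}, q_i = a_i*q_{i-1} + q_{i-2} with p_{-2}=0, p_{-1}=1, q_{-2}=1, q_{-1}=0), until the denominator exceeds 56:
  i=0: a_0=10, p_0 = 10*1 + 0 = 10, q_0 = 10*0 + 1 = 1.
  i=1: a_1=1, p_1 = 1*10 + 1 = 11, q_1 = 1*1 + 0 = 1.
  i=2: a_2=2, p_2 = 2*11 + 10 = 32, q_2 = 2*1 + 1 = 3.
  i=3: a_3=1, p_3 = 1*32 + 11 = 43, q_3 = 1*3 + 1 = 4.
  i=4: a_4=1, p_4 = 1*43 + 32 = 75, q_4 = 1*4 + 3 = 7.
  i=5: a_5=3, p_5 = 3*75 + 43 = 268, q_5 = 3*7 + 4 = 25.
  i=6: a_6=4, p_6 = 4*268 + 75 = 1147, q_6 = 4*25 + 7 = 107.
q_6 = 107 > 56, so the last convergent with denominator <= 56 is p_5/q_5 = 268/25.
The closest fraction with denominator <= 56 is either p_5/q_5 or the intermediate fraction (k*p_5 + p_4)/(k*q_5 + q_4) with the largest k >= 1 whose denominator stays <= 56; these approach x as k grows, and every other convergent or intermediate fraction in range is farther away.
Largest k: floor((56 - q_4)/q_5) = floor((56 - 7)/25) = 1.
That gives (1*268 + 75)/(1*25 + 7) = 343/32.
Compare the errors: |x - 268/25| = |1147*25 - 268*107|/(107*25) = 1/2675, and |x - 343/32| = |1147*32 - 343*107|/(107*32) = 3/3424.
Cross-multiplying, 1*3424 = 3424 < 8025 = 3*2675, so 1/2675 is smaller: the convergent 268/25 is closer to x than 343/32.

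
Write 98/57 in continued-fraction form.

Run the Euclidean algorithm on 98 and 57; the successive quotients are the partial quotients a_0, a_1, ... (each step inverts the fractional part left over by the previous one):
  98 = 1*57 + 41, so a_0 = 1.
  57 = 1*41 + 16, so a_1 = 1.
  41 = 2*16 + 9, so a_2 = 2.
  16 = 1*9 + 7, so a_3 = 1.
  9 = 1*7 + 2, so a_4 = 1.
  7 = 3*2 + 1, so a_5 = 3.
  2 = 2*1 + 0, so a_6 = 2.
The remainder reaches 0 after 7 divisions, so the expansion has 7 partial quotients, read off in order.

[1; 1, 2, 1, 1, 3, 2]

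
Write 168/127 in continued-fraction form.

[1; 3, 10, 4]

Run the Euclidean algorithm on 168 and 127; the successive quotients are the partial quotients a_0, a_1, ... (each step inverts the fractional part left over by the previous one):
  168 = 1*127 + 41, so a_0 = 1.
  127 = 3*41 + 4, so a_1 = 3.
  41 = 10*4 + 1, so a_2 = 10.
  4 = 4*1 + 0, so a_3 = 4.
The remainder reaches 0 after 4 divisions, so the expansion has 4 partial quotients, read off in order.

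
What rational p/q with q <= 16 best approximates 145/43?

27/8

Expand x = 145/43 as a continued fraction with the Euclidean algorithm:
  145 = 3*43 + 16, so a_0 = 3.
  43 = 2*16 + 11, so a_1 = 2.
  16 = 1*11 + 5, so a_2 = 1.
  11 = 2*5 + 1, so a_3 = 2.
  5 = 5*1 + 0, so a_4 = 5.
so x = [3; 2, 1, 2, 5].
Convergents (p_i = a_i*p_{i-1} + p_{i-2}, q_i = a_i*q_{i-1} + q_{i-2} with p_{-2}=0, p_{-1}=1, q_{-2}=1, q_{-1}=0), until the denominator exceeds 16:
  i=0: a_0=3, p_0 = 3*1 + 0 = 3, q_0 = 3*0 + 1 = 1.
  i=1: a_1=2, p_1 = 2*3 + 1 = 7, q_1 = 2*1 + 0 = 2.
  i=2: a_2=1, p_2 = 1*7 + 3 = 10, q_2 = 1*2 + 1 = 3.
  i=3: a_3=2, p_3 = 2*10 + 7 = 27, q_3 = 2*3 + 2 = 8.
  i=4: a_4=5, p_4 = 5*27 + 10 = 145, q_4 = 5*8 + 3 = 43.
q_4 = 43 > 16, so the last convergent with denominator <= 16 is p_3/q_3 = 27/8.
The closest fraction with denominator <= 16 is either p_3/q_3 or the intermediate fraction (k*p_3 + p_2)/(k*q_3 + q_2) with the largest k >= 1 whose denominator stays <= 16; these approach x as k grows, and every other convergent or intermediate fraction in range is farther away.
Largest k: floor((16 - q_2)/q_3) = floor((16 - 3)/8) = 1.
That gives (1*27 + 10)/(1*8 + 3) = 37/11.
Compare the errors: |x - 27/8| = |145*8 - 27*43|/(43*8) = 1/344, and |x - 37/11| = |145*11 - 37*43|/(43*11) = 4/473.
Cross-multiplying, 1*473 = 473 < 1376 = 4*344, so 1/344 is smaller: the convergent 27/8 is closer to x than 37/11.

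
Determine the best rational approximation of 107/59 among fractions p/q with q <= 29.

29/16

Expand x = 107/59 as a continued fraction with the Euclidean algorithm:
  107 = 1*59 + 48, so a_0 = 1.
  59 = 1*48 + 11, so a_1 = 1.
  48 = 4*11 + 4, so a_2 = 4.
  11 = 2*4 + 3, so a_3 = 2.
  4 = 1*3 + 1, so a_4 = 1.
  3 = 3*1 + 0, so a_5 = 3.
so x = [1; 1, 4, 2, 1, 3].
Convergents (p_i = a_i*p_{i-1} + p_{i-2}, q_i = a_i*q_{i-1} + q_{i-2} with p_{-2}=0, p_{-1}=1, q_{-2}=1, q_{-1}=0), until the denominator exceeds 29:
  i=0: a_0=1, p_0 = 1*1 + 0 = 1, q_0 = 1*0 + 1 = 1.
  i=1: a_1=1, p_1 = 1*1 + 1 = 2, q_1 = 1*1 + 0 = 1.
  i=2: a_2=4, p_2 = 4*2 + 1 = 9, q_2 = 4*1 + 1 = 5.
  i=3: a_3=2, p_3 = 2*9 + 2 = 20, q_3 = 2*5 + 1 = 11.
  i=4: a_4=1, p_4 = 1*20 + 9 = 29, q_4 = 1*11 + 5 = 16.
  i=5: a_5=3, p_5 = 3*29 + 20 = 107, q_5 = 3*16 + 11 = 59.
q_5 = 59 > 29, so the last convergent with denominator <= 29 is p_4/q_4 = 29/16.
The closest fraction with denominator <= 29 is either p_4/q_4 or the intermediate fraction (k*p_4 + p_3)/(k*q_4 + q_3) with the largest k >= 1 whose denominator stays <= 29; these approach x as k grows, and every other convergent or intermediate fraction in range is farther away.
Largest k: floor((29 - q_3)/q_4) = floor((29 - 11)/16) = 1.
That gives (1*29 + 20)/(1*16 + 11) = 49/27.
Compare the errors: |x - 29/16| = |107*16 - 29*59|/(59*16) = 1/944, and |x - 49/27| = |107*27 - 49*59|/(59*27) = 2/1593.
Cross-multiplying, 1*1593 = 1593 < 1888 = 2*944, so 1/944 is smaller: the convergent 29/16 is closer to x than 49/27.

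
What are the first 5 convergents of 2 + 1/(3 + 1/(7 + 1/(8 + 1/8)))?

Using the convergent recurrence p_i = a_i*p_{i-1} + p_{i-2}, q_i = a_i*q_{i-1} + q_{i-2} with p_{-2}=0, p_{-1}=1, q_{-2}=1, q_{-1}=0:
  i=0: a_0=2, p_0 = 2*1 + 0 = 2, q_0 = 2*0 + 1 = 1.
  i=1: a_1=3, p_1 = 3*2 + 1 = 7, q_1 = 3*1 + 0 = 3.
  i=2: a_2=7, p_2 = 7*7 + 2 = 51, q_2 = 7*3 + 1 = 22.
  i=3: a_3=8, p_3 = 8*51 + 7 = 415, q_3 = 8*22 + 3 = 179.
  i=4: a_4=8, p_4 = 8*415 + 51 = 3371, q_4 = 8*179 + 22 = 1454.

2/1, 7/3, 51/22, 415/179, 3371/1454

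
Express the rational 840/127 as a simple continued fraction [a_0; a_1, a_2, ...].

[6; 1, 1, 1, 1, 2, 4, 2]

Run the Euclidean algorithm on 840 and 127; the successive quotients are the partial quotients a_0, a_1, ... (each step inverts the fractional part left over by the previous one):
  840 = 6*127 + 78, so a_0 = 6.
  127 = 1*78 + 49, so a_1 = 1.
  78 = 1*49 + 29, so a_2 = 1.
  49 = 1*29 + 20, so a_3 = 1.
  29 = 1*20 + 9, so a_4 = 1.
  20 = 2*9 + 2, so a_5 = 2.
  9 = 4*2 + 1, so a_6 = 4.
  2 = 2*1 + 0, so a_7 = 2.
The remainder reaches 0 after 8 divisions, so the expansion has 8 partial quotients, read off in order.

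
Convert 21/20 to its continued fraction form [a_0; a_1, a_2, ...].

[1; 20]

Run the Euclidean algorithm on 21 and 20; the successive quotients are the partial quotients a_0, a_1, ... (each step inverts the fractional part left over by the previous one):
  21 = 1*20 + 1, so a_0 = 1.
  20 = 20*1 + 0, so a_1 = 20.
The remainder reaches 0 after 2 divisions, so the expansion has 2 partial quotients, read off in order.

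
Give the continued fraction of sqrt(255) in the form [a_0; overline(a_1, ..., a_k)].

Write x_i = (sqrt(255) + m_i)/d_i with (m_0, d_0) = (0, 1). a_0 = floor(sqrt(255)) = 15, since 15^2 = 225 <= 255 < 256 = 16^2.
Iterate m_{i+1} = d_i*a_i - m_i, d_{i+1} = (255 - m_{i+1}^2)/d_i, a_{i+1} = floor((a_0 + m_{i+1})/d_{i+1}):
  m_1 = 1*15 - 0 = 15, d_1 = (255 - 15^2)/1 = 30/1 = 30, a_1 = floor((15 + 15)/30) = 1.
  m_2 = 30*1 - 15 = 15, d_2 = (255 - 15^2)/30 = 30/30 = 1, a_2 = floor((15 + 15)/1) = 30.
  m_3 = 1*30 - 15 = 15, d_3 = (255 - 15^2)/1 = 30/1 = 30: (m_3, d_3) = (m_1, d_1) = (15, 30), so from here the quotients repeat a_1, a_2; the period length is 2.
Hence the expansion of sqrt(255) is a_0 = 15 followed by the repeating block 1, 30 (period 2).

[15; overline(1, 30)]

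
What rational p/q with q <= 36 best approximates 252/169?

Expand x = 252/169 as a continued fraction with the Euclidean algorithm:
  252 = 1*169 + 83, so a_0 = 1.
  169 = 2*83 + 3, so a_1 = 2.
  83 = 27*3 + 2, so a_2 = 27.
  3 = 1*2 + 1, so a_3 = 1.
  2 = 2*1 + 0, so a_4 = 2.
so x = [1; 2, 27, 1, 2].
Convergents (p_i = a_i*p_{i-1} + p_{i-2}, q_i = a_i*q_{i-1} + q_{i-2} with p_{-2}=0, p_{-1}=1, q_{-2}=1, q_{-1}=0), until the denominator exceeds 36:
  i=0: a_0=1, p_0 = 1*1 + 0 = 1, q_0 = 1*0 + 1 = 1.
  i=1: a_1=2, p_1 = 2*1 + 1 = 3, q_1 = 2*1 + 0 = 2.
  i=2: a_2=27, p_2 = 27*3 + 1 = 82, q_2 = 27*2 + 1 = 55.
q_2 = 55 > 36, so the last convergent with denominator <= 36 is p_1/q_1 = 3/2.
The closest fraction with denominator <= 36 is either p_1/q_1 or the intermediate fraction (k*p_1 + p_0)/(k*q_1 + q_0) with the largest k >= 1 whose denominator stays <= 36; these approach x as k grows, and every other convergent or intermediate fraction in range is farther away.
Largest k: floor((36 - q_0)/q_1) = floor((36 - 1)/2) = 17.
That gives (17*3 + 1)/(17*2 + 1) = 52/35.
Compare the errors: |x - 3/2| = |252*2 - 3*169|/(169*2) = 3/338, and |x - 52/35| = |252*35 - 52*169|/(169*35) = 32/5915.
Cross-multiplying, 32*338 = 10816 < 17745 = 3*5915, so 32/5915 is smaller: the intermediate fraction 52/35 is closer to x than 3/2.

52/35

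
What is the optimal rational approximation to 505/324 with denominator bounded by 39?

Expand x = 505/324 as a continued fraction with the Euclidean algorithm:
  505 = 1*324 + 181, so a_0 = 1.
  324 = 1*181 + 143, so a_1 = 1.
  181 = 1*143 + 38, so a_2 = 1.
  143 = 3*38 + 29, so a_3 = 3.
  38 = 1*29 + 9, so a_4 = 1.
  29 = 3*9 + 2, so a_5 = 3.
  9 = 4*2 + 1, so a_6 = 4.
  2 = 2*1 + 0, so a_7 = 2.
so x = [1; 1, 1, 3, 1, 3, 4, 2].
Convergents (p_i = a_i*p_{i-1} + p_{i-2}, q_i = a_i*q_{i-1} + q_{i-2} with p_{-2}=0, p_{-1}=1, q_{-2}=1, q_{-1}=0), until the denominator exceeds 39:
  i=0: a_0=1, p_0 = 1*1 + 0 = 1, q_0 = 1*0 + 1 = 1.
  i=1: a_1=1, p_1 = 1*1 + 1 = 2, q_1 = 1*1 + 0 = 1.
  i=2: a_2=1, p_2 = 1*2 + 1 = 3, q_2 = 1*1 + 1 = 2.
  i=3: a_3=3, p_3 = 3*3 + 2 = 11, q_3 = 3*2 + 1 = 7.
  i=4: a_4=1, p_4 = 1*11 + 3 = 14, q_4 = 1*7 + 2 = 9.
  i=5: a_5=3, p_5 = 3*14 + 11 = 53, q_5 = 3*9 + 7 = 34.
  i=6: a_6=4, p_6 = 4*53 + 14 = 226, q_6 = 4*34 + 9 = 145.
q_6 = 145 > 39, so the last convergent with denominator <= 39 is p_5/q_5 = 53/34.
The closest fraction with denominator <= 39 is either p_5/q_5 or the intermediate fraction (k*p_5 + p_4)/(k*q_5 + q_4) with the largest k >= 1 whose denominator stays <= 39; these approach x as k grows, and every other convergent or intermediate fraction in range is farther away.
Largest k: floor((39 - q_4)/q_5) = floor((39 - 9)/34) = 0.
Since k = 0, no intermediate fraction beyond p_5/q_5 has denominator <= 39, so the convergent 53/34 is the closest (its error is |505*34 - 53*324|/(324*34) = 2/11016).

53/34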